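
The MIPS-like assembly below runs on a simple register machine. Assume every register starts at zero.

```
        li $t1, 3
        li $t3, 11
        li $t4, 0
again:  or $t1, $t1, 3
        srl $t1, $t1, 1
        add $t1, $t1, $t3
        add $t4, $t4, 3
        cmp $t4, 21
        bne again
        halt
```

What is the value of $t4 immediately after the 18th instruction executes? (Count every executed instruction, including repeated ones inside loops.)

after li $t1, 3: $t1=3
after li $t3, 11: $t3=11
after li $t4, 0: $t4=0
after or $t1, $t1, 3: $t1=3|3=3
after srl $t1, $t1, 1: $t1=3>>1=1
after add $t1, $t1, $t3: $t1=1+11=12
after add $t4, $t4, 3: $t4=0+3=3
cmp $t4, 21  (cmp 3,21)
bne again: taken
after or $t1, $t1, 3: $t1=12|3=15
after srl $t1, $t1, 1: $t1=15>>1=7
after add $t1, $t1, $t3: $t1=7+11=18
after add $t4, $t4, 3: $t4=3+3=6
cmp $t4, 21  (cmp 6,21)
bne again: taken
after or $t1, $t1, 3: $t1=18|3=19
after srl $t1, $t1, 1: $t1=19>>1=9
after add $t1, $t1, $t3: $t1=9+11=20
After step 18: $t4 = 6.

6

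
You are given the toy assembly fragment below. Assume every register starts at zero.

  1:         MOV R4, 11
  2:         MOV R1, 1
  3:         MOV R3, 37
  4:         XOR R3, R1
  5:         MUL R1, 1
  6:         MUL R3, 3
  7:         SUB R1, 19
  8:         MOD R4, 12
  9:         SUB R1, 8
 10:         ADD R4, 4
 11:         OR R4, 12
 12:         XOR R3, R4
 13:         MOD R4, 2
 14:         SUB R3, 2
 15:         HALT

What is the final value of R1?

-26

R4=11
R1=1
R3=37
R3=37^1=36
R1=1*1=1
R3=36*3=108
R1=1-19=-18
R4=11%12=11
R1=(-18)-8=-26
R4=11+4=15
R4=15|12=15
R3=108^15=99
R4=15%2=1
R3=99-2=97
halt.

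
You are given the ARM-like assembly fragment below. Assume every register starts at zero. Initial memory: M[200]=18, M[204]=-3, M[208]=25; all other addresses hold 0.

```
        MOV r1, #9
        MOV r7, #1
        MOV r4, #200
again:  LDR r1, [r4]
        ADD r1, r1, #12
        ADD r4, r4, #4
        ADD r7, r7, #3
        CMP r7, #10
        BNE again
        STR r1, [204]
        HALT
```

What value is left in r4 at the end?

212

MOV r1, #9 → r1=9
MOV r7, #1 → r7=1
MOV r4, #200 → r4=200
LDR r1, [r4] → r1=M[200]=18
ADD r1, r1, #12 → r1=18+12=30
ADD r4, r4, #4 → r4=200+4=204
ADD r7, r7, #3 → r7=1+3=4
CMP r7, #10  (cmp 4,10)
BNE again: taken
LDR r1, [r4] → r1=M[204]=-3
ADD r1, r1, #12 → r1=(-3)+12=9
ADD r4, r4, #4 → r4=204+4=208
ADD r7, r7, #3 → r7=4+3=7
CMP r7, #10  (cmp 7,10)
BNE again: taken
LDR r1, [r4] → r1=M[208]=25
ADD r1, r1, #12 → r1=25+12=37
ADD r4, r4, #4 → r4=208+4=212
ADD r7, r7, #3 → r7=7+3=10
CMP r7, #10  (cmp 10,10)
BNE again: not taken
STR r1, [204] → M[204]=37
halt.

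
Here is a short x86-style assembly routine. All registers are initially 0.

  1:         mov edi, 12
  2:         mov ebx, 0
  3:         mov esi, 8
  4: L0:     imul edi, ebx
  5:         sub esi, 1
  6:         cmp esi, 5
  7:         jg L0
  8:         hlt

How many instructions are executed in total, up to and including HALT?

16

after mov edi, 12: edi=12
after mov ebx, 0: ebx=0
after mov esi, 8: esi=8
after imul edi, ebx: edi=12*0=0
after sub esi, 1: esi=8-1=7
cmp esi, 5  (cmp 7,5)
jg L0: taken
after imul edi, ebx: edi=0*0=0
after sub esi, 1: esi=7-1=6
cmp esi, 5  (cmp 6,5)
jg L0: taken
after imul edi, ebx: edi=0*0=0
after sub esi, 1: esi=6-1=5
cmp esi, 5  (cmp 5,5)
jg L0: not taken
halt.
Total executed instructions: 16.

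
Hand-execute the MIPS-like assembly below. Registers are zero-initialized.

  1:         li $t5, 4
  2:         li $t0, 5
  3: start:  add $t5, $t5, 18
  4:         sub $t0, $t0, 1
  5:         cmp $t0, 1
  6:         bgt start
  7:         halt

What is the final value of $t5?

after li $t5, 4: $t5=4
after li $t0, 5: $t0=5
after add $t5, $t5, 18: $t5=4+18=22
after sub $t0, $t0, 1: $t0=5-1=4
cmp $t0, 1  (cmp 4,1)
bgt start: taken
after add $t5, $t5, 18: $t5=22+18=40
after sub $t0, $t0, 1: $t0=4-1=3
cmp $t0, 1  (cmp 3,1)
bgt start: taken
after add $t5, $t5, 18: $t5=40+18=58
after sub $t0, $t0, 1: $t0=3-1=2
cmp $t0, 1  (cmp 2,1)
bgt start: taken
after add $t5, $t5, 18: $t5=58+18=76
after sub $t0, $t0, 1: $t0=2-1=1
cmp $t0, 1  (cmp 1,1)
bgt start: not taken
halt.

76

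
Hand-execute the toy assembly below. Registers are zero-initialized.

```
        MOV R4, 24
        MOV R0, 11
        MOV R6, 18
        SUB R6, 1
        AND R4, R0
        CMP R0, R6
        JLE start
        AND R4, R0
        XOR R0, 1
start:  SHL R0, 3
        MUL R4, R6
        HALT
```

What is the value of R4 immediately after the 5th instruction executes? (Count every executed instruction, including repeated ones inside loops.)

R4=24
R0=11
R6=18
R6=18-1=17
R4=24&11=8
After step 5: R4 = 8.

8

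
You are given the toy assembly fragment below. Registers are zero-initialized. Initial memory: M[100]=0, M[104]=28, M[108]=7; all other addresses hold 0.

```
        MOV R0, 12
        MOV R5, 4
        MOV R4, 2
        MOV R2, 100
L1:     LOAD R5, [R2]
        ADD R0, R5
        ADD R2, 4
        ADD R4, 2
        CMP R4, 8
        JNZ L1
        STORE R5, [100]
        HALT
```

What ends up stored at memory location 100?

7

after MOV R0, 12: R0=12
after MOV R5, 4: R5=4
after MOV R4, 2: R4=2
after MOV R2, 100: R2=100
after LOAD R5, [R2]: R5=M[100]=0
after ADD R0, R5: R0=12+0=12
after ADD R2, 4: R2=100+4=104
after ADD R4, 2: R4=2+2=4
CMP R4, 8  (cmp 4,8)
JNZ L1: taken
after LOAD R5, [R2]: R5=M[104]=28
after ADD R0, R5: R0=12+28=40
after ADD R2, 4: R2=104+4=108
after ADD R4, 2: R4=4+2=6
CMP R4, 8  (cmp 6,8)
JNZ L1: taken
after LOAD R5, [R2]: R5=M[108]=7
after ADD R0, R5: R0=40+7=47
after ADD R2, 4: R2=108+4=112
after ADD R4, 2: R4=6+2=8
CMP R4, 8  (cmp 8,8)
JNZ L1: not taken
STORE R5, [100] → M[100]=7
halt.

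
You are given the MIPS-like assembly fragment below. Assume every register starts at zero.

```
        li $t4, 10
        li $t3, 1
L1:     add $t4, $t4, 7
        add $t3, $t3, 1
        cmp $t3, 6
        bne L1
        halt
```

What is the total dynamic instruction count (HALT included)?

23

$t4=10
$t3=1
$t4=10+7=17
$t3=1+1=2
cmp $t3, 6  (cmp 2,6)
bne L1: taken
$t4=17+7=24
$t3=2+1=3
cmp $t3, 6  (cmp 3,6)
bne L1: taken
$t4=24+7=31
$t3=3+1=4
cmp $t3, 6  (cmp 4,6)
bne L1: taken
$t4=31+7=38
$t3=4+1=5
cmp $t3, 6  (cmp 5,6)
bne L1: taken
$t4=38+7=45
$t3=5+1=6
cmp $t3, 6  (cmp 6,6)
bne L1: not taken
halt.
Total executed instructions: 23.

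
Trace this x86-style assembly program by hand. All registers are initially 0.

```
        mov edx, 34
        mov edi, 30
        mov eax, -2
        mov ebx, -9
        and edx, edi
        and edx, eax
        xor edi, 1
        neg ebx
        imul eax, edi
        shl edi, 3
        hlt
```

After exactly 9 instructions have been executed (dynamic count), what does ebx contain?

9

after mov edx, 34: edx=34
after mov edi, 30: edi=30
after mov eax, -2: eax=-2
after mov ebx, -9: ebx=-9
after and edx, edi: edx=34&30=2
after and edx, eax: edx=2&(-2)=2
after xor edi, 1: edi=30^1=31
after neg ebx: ebx=-(-9)=9
after imul eax, edi: eax=(-2)*31=-62
After step 9: ebx = 9.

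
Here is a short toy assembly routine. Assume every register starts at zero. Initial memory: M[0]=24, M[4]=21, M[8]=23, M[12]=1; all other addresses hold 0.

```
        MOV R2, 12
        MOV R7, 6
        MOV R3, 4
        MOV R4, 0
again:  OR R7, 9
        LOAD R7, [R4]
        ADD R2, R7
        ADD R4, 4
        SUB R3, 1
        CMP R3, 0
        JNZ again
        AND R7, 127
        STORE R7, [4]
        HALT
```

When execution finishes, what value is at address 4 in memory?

MOV R2, 12 → R2=12
MOV R7, 6 → R7=6
MOV R3, 4 → R3=4
MOV R4, 0 → R4=0
OR R7, 9 → R7=6|9=15
LOAD R7, [R4] → R7=M[0]=24
ADD R2, R7 → R2=12+24=36
ADD R4, 4 → R4=0+4=4
SUB R3, 1 → R3=4-1=3
CMP R3, 0  (cmp 3,0)
JNZ again: taken
OR R7, 9 → R7=24|9=25
LOAD R7, [R4] → R7=M[4]=21
ADD R2, R7 → R2=36+21=57
ADD R4, 4 → R4=4+4=8
SUB R3, 1 → R3=3-1=2
CMP R3, 0  (cmp 2,0)
JNZ again: taken
OR R7, 9 → R7=21|9=29
LOAD R7, [R4] → R7=M[8]=23
ADD R2, R7 → R2=57+23=80
ADD R4, 4 → R4=8+4=12
SUB R3, 1 → R3=2-1=1
CMP R3, 0  (cmp 1,0)
JNZ again: taken
OR R7, 9 → R7=23|9=31
LOAD R7, [R4] → R7=M[12]=1
ADD R2, R7 → R2=80+1=81
ADD R4, 4 → R4=12+4=16
SUB R3, 1 → R3=1-1=0
CMP R3, 0  (cmp 0,0)
JNZ again: not taken
AND R7, 127 → R7=1&127=1
STORE R7, [4] → M[4]=1
halt.

1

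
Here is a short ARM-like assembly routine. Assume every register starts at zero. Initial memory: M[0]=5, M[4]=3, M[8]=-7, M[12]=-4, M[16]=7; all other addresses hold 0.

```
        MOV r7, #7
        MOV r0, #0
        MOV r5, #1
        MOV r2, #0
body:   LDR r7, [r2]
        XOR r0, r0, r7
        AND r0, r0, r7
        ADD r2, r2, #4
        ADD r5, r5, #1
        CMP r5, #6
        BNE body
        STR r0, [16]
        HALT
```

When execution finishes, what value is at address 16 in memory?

3

after MOV r7, #7: r7=7
after MOV r0, #0: r0=0
after MOV r5, #1: r5=1
after MOV r2, #0: r2=0
after LDR r7, [r2]: r7=M[0]=5
after XOR r0, r0, r7: r0=0^5=5
after AND r0, r0, r7: r0=5&5=5
after ADD r2, r2, #4: r2=0+4=4
after ADD r5, r5, #1: r5=1+1=2
CMP r5, #6  (cmp 2,6)
BNE body: taken
after LDR r7, [r2]: r7=M[4]=3
after XOR r0, r0, r7: r0=5^3=6
after AND r0, r0, r7: r0=6&3=2
after ADD r2, r2, #4: r2=4+4=8
after ADD r5, r5, #1: r5=2+1=3
CMP r5, #6  (cmp 3,6)
BNE body: taken
after LDR r7, [r2]: r7=M[8]=-7
after XOR r0, r0, r7: r0=2^(-7)=-5
after AND r0, r0, r7: r0=(-5)&(-7)=-7
after ADD r2, r2, #4: r2=8+4=12
after ADD r5, r5, #1: r5=3+1=4
CMP r5, #6  (cmp 4,6)
BNE body: taken
after LDR r7, [r2]: r7=M[12]=-4
after XOR r0, r0, r7: r0=(-7)^(-4)=5
after AND r0, r0, r7: r0=5&(-4)=4
after ADD r2, r2, #4: r2=12+4=16
after ADD r5, r5, #1: r5=4+1=5
CMP r5, #6  (cmp 5,6)
BNE body: taken
after LDR r7, [r2]: r7=M[16]=7
after XOR r0, r0, r7: r0=4^7=3
after AND r0, r0, r7: r0=3&7=3
after ADD r2, r2, #4: r2=16+4=20
after ADD r5, r5, #1: r5=5+1=6
CMP r5, #6  (cmp 6,6)
BNE body: not taken
STR r0, [16] → M[16]=3
halt.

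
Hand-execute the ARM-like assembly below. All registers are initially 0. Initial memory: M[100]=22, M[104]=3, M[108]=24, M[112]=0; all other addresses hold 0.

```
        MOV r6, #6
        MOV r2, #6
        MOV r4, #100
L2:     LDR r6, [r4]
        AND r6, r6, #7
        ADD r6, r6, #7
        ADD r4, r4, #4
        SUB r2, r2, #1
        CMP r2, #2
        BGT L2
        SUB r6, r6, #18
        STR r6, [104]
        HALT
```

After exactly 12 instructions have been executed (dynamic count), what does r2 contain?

5

MOV r6, #6 → r6=6
MOV r2, #6 → r2=6
MOV r4, #100 → r4=100
LDR r6, [r4] → r6=M[100]=22
AND r6, r6, #7 → r6=22&7=6
ADD r6, r6, #7 → r6=6+7=13
ADD r4, r4, #4 → r4=100+4=104
SUB r2, r2, #1 → r2=6-1=5
CMP r2, #2  (cmp 5,2)
BGT L2: taken
LDR r6, [r4] → r6=M[104]=3
AND r6, r6, #7 → r6=3&7=3
After step 12: r2 = 5.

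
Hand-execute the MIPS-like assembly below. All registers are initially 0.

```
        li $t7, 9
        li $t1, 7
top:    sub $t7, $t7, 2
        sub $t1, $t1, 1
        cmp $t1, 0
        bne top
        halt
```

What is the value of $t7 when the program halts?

-5

after li $t7, 9: $t7=9
after li $t1, 7: $t1=7
after sub $t7, $t7, 2: $t7=9-2=7
after sub $t1, $t1, 1: $t1=7-1=6
cmp $t1, 0  (cmp 6,0)
bne top: taken
after sub $t7, $t7, 2: $t7=7-2=5
after sub $t1, $t1, 1: $t1=6-1=5
cmp $t1, 0  (cmp 5,0)
bne top: taken
after sub $t7, $t7, 2: $t7=5-2=3
after sub $t1, $t1, 1: $t1=5-1=4
cmp $t1, 0  (cmp 4,0)
bne top: taken
after sub $t7, $t7, 2: $t7=3-2=1
after sub $t1, $t1, 1: $t1=4-1=3
cmp $t1, 0  (cmp 3,0)
bne top: taken
after sub $t7, $t7, 2: $t7=1-2=-1
after sub $t1, $t1, 1: $t1=3-1=2
cmp $t1, 0  (cmp 2,0)
bne top: taken
after sub $t7, $t7, 2: $t7=(-1)-2=-3
after sub $t1, $t1, 1: $t1=2-1=1
cmp $t1, 0  (cmp 1,0)
bne top: taken
after sub $t7, $t7, 2: $t7=(-3)-2=-5
after sub $t1, $t1, 1: $t1=1-1=0
cmp $t1, 0  (cmp 0,0)
bne top: not taken
halt.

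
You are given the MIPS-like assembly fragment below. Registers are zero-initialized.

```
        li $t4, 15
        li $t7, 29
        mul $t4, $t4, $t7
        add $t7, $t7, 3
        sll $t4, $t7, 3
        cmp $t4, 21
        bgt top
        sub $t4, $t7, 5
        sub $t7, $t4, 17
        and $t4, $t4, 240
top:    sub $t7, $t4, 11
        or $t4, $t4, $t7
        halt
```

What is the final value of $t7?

245

after li $t4, 15: $t4=15
after li $t7, 29: $t7=29
after mul $t4, $t4, $t7: $t4=15*29=435
after add $t7, $t7, 3: $t7=29+3=32
after sll $t4, $t7, 3: $t4=32<<3=256
cmp $t4, 21  (cmp 256,21)
bgt top: taken
after sub $t7, $t4, 11: $t7=256-11=245
after or $t4, $t4, $t7: $t4=256|245=501
halt.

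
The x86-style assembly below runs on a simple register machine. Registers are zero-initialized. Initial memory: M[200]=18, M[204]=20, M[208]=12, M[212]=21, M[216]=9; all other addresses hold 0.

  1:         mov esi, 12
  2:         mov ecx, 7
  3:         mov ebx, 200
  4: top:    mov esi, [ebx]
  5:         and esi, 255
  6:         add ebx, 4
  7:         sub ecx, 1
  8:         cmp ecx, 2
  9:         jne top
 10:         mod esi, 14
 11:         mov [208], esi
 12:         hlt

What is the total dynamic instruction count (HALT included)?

esi=12
ecx=7
ebx=200
esi=M[200]=18
esi=18&255=18
ebx=200+4=204
ecx=7-1=6
cmp ecx, 2  (cmp 6,2)
jne top: taken
esi=M[204]=20
esi=20&255=20
ebx=204+4=208
ecx=6-1=5
cmp ecx, 2  (cmp 5,2)
jne top: taken
esi=M[208]=12
esi=12&255=12
ebx=208+4=212
ecx=5-1=4
cmp ecx, 2  (cmp 4,2)
jne top: taken
esi=M[212]=21
esi=21&255=21
ebx=212+4=216
ecx=4-1=3
cmp ecx, 2  (cmp 3,2)
jne top: taken
esi=M[216]=9
esi=9&255=9
ebx=216+4=220
ecx=3-1=2
cmp ecx, 2  (cmp 2,2)
jne top: not taken
esi=9%14=9
mov [208], esi → M[208]=9
halt.
Total executed instructions: 36.

36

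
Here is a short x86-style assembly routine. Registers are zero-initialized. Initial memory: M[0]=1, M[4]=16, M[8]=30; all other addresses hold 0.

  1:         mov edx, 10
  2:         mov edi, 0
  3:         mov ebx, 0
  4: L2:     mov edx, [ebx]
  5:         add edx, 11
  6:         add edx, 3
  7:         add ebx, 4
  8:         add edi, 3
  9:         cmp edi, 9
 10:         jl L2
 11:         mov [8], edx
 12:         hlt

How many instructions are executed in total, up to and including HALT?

mov edx, 10 → edx=10
mov edi, 0 → edi=0
mov ebx, 0 → ebx=0
mov edx, [ebx] → edx=M[0]=1
add edx, 11 → edx=1+11=12
add edx, 3 → edx=12+3=15
add ebx, 4 → ebx=0+4=4
add edi, 3 → edi=0+3=3
cmp edi, 9  (cmp 3,9)
jl L2: taken
mov edx, [ebx] → edx=M[4]=16
add edx, 11 → edx=16+11=27
add edx, 3 → edx=27+3=30
add ebx, 4 → ebx=4+4=8
add edi, 3 → edi=3+3=6
cmp edi, 9  (cmp 6,9)
jl L2: taken
mov edx, [ebx] → edx=M[8]=30
add edx, 11 → edx=30+11=41
add edx, 3 → edx=41+3=44
add ebx, 4 → ebx=8+4=12
add edi, 3 → edi=6+3=9
cmp edi, 9  (cmp 9,9)
jl L2: not taken
mov [8], edx → M[8]=44
halt.
Total executed instructions: 26.

26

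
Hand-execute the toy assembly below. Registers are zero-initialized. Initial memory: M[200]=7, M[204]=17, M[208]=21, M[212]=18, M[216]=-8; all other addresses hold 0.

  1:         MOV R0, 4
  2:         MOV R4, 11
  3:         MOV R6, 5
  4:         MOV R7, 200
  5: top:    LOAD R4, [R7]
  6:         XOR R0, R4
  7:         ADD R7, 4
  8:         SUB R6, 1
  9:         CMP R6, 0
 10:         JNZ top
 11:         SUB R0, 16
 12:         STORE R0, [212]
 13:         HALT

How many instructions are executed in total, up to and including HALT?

R0=4
R4=11
R6=5
R7=200
R4=M[200]=7
R0=4^7=3
R7=200+4=204
R6=5-1=4
CMP R6, 0  (cmp 4,0)
JNZ top: taken
R4=M[204]=17
R0=3^17=18
R7=204+4=208
R6=4-1=3
CMP R6, 0  (cmp 3,0)
JNZ top: taken
R4=M[208]=21
R0=18^21=7
R7=208+4=212
R6=3-1=2
CMP R6, 0  (cmp 2,0)
JNZ top: taken
R4=M[212]=18
R0=7^18=21
R7=212+4=216
R6=2-1=1
CMP R6, 0  (cmp 1,0)
JNZ top: taken
R4=M[216]=-8
R0=21^(-8)=-19
R7=216+4=220
R6=1-1=0
CMP R6, 0  (cmp 0,0)
JNZ top: not taken
R0=(-19)-16=-35
STORE R0, [212] → M[212]=-35
halt.
Total executed instructions: 37.

37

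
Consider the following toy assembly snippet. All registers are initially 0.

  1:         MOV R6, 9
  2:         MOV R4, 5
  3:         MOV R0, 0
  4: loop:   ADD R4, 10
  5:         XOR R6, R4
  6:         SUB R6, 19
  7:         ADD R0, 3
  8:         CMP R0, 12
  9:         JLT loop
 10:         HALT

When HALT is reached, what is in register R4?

45

after MOV R6, 9: R6=9
after MOV R4, 5: R4=5
after MOV R0, 0: R0=0
after ADD R4, 10: R4=5+10=15
after XOR R6, R4: R6=9^15=6
after SUB R6, 19: R6=6-19=-13
after ADD R0, 3: R0=0+3=3
CMP R0, 12  (cmp 3,12)
JLT loop: taken
after ADD R4, 10: R4=15+10=25
after XOR R6, R4: R6=(-13)^25=-22
after SUB R6, 19: R6=(-22)-19=-41
after ADD R0, 3: R0=3+3=6
CMP R0, 12  (cmp 6,12)
JLT loop: taken
after ADD R4, 10: R4=25+10=35
after XOR R6, R4: R6=(-41)^35=-12
after SUB R6, 19: R6=(-12)-19=-31
after ADD R0, 3: R0=6+3=9
CMP R0, 12  (cmp 9,12)
JLT loop: taken
after ADD R4, 10: R4=35+10=45
after XOR R6, R4: R6=(-31)^45=-52
after SUB R6, 19: R6=(-52)-19=-71
after ADD R0, 3: R0=9+3=12
CMP R0, 12  (cmp 12,12)
JLT loop: not taken
halt.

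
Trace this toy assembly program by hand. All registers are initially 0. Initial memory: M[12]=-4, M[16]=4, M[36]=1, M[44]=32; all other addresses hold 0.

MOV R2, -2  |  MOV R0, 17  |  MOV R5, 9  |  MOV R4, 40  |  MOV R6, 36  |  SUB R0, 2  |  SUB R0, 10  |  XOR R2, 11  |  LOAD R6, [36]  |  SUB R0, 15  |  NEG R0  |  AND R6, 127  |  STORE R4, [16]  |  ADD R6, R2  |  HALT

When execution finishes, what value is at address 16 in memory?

R2=-2
R0=17
R5=9
R4=40
R6=36
R0=17-2=15
R0=15-10=5
R2=(-2)^11=-11
R6=M[36]=1
R0=5-15=-10
R0=-(-10)=10
R6=1&127=1
STORE R4, [16] → M[16]=40
R6=1+(-11)=-10
halt.

40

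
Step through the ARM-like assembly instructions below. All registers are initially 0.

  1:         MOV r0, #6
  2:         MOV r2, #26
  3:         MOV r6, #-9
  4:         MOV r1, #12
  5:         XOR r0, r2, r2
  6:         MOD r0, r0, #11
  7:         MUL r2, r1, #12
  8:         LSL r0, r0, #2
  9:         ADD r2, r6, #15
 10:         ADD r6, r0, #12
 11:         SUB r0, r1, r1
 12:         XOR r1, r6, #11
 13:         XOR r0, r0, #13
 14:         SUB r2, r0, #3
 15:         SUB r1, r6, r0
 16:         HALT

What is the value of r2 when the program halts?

r0=6
r2=26
r6=-9
r1=12
r0=26^26=0
r0=0%11=0
r2=12*12=144
r0=0<<2=0
r2=(-9)+15=6
r6=0+12=12
r0=12-12=0
r1=12^11=7
r0=0^13=13
r2=13-3=10
r1=12-13=-1
halt.

10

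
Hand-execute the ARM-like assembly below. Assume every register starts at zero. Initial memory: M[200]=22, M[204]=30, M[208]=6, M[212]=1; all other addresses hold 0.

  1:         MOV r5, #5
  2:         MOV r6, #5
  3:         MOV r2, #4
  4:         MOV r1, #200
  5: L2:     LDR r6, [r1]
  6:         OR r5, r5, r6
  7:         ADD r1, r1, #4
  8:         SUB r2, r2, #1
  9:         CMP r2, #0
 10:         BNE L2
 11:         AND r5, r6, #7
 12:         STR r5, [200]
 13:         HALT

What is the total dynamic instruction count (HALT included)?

MOV r5, #5 → r5=5
MOV r6, #5 → r6=5
MOV r2, #4 → r2=4
MOV r1, #200 → r1=200
LDR r6, [r1] → r6=M[200]=22
OR r5, r5, r6 → r5=5|22=23
ADD r1, r1, #4 → r1=200+4=204
SUB r2, r2, #1 → r2=4-1=3
CMP r2, #0  (cmp 3,0)
BNE L2: taken
LDR r6, [r1] → r6=M[204]=30
OR r5, r5, r6 → r5=23|30=31
ADD r1, r1, #4 → r1=204+4=208
SUB r2, r2, #1 → r2=3-1=2
CMP r2, #0  (cmp 2,0)
BNE L2: taken
LDR r6, [r1] → r6=M[208]=6
OR r5, r5, r6 → r5=31|6=31
ADD r1, r1, #4 → r1=208+4=212
SUB r2, r2, #1 → r2=2-1=1
CMP r2, #0  (cmp 1,0)
BNE L2: taken
LDR r6, [r1] → r6=M[212]=1
OR r5, r5, r6 → r5=31|1=31
ADD r1, r1, #4 → r1=212+4=216
SUB r2, r2, #1 → r2=1-1=0
CMP r2, #0  (cmp 0,0)
BNE L2: not taken
AND r5, r6, #7 → r5=1&7=1
STR r5, [200] → M[200]=1
halt.
Total executed instructions: 31.

31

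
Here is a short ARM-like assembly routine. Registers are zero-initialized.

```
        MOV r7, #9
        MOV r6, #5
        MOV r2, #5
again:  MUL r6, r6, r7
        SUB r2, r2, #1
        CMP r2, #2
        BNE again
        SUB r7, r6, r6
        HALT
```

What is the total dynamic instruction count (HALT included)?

after MOV r7, #9: r7=9
after MOV r6, #5: r6=5
after MOV r2, #5: r2=5
after MUL r6, r6, r7: r6=5*9=45
after SUB r2, r2, #1: r2=5-1=4
CMP r2, #2  (cmp 4,2)
BNE again: taken
after MUL r6, r6, r7: r6=45*9=405
after SUB r2, r2, #1: r2=4-1=3
CMP r2, #2  (cmp 3,2)
BNE again: taken
after MUL r6, r6, r7: r6=405*9=3645
after SUB r2, r2, #1: r2=3-1=2
CMP r2, #2  (cmp 2,2)
BNE again: not taken
after SUB r7, r6, r6: r7=3645-3645=0
halt.
Total executed instructions: 17.

17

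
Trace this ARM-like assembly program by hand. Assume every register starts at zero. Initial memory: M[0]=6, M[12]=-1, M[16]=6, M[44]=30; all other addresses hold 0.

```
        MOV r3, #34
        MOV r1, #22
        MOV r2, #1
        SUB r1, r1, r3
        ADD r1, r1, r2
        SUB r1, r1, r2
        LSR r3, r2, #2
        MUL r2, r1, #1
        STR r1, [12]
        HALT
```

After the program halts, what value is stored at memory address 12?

after MOV r3, #34: r3=34
after MOV r1, #22: r1=22
after MOV r2, #1: r2=1
after SUB r1, r1, r3: r1=22-34=-12
after ADD r1, r1, r2: r1=(-12)+1=-11
after SUB r1, r1, r2: r1=(-11)-1=-12
after LSR r3, r2, #2: r3=1>>2=0
after MUL r2, r1, #1: r2=(-12)*1=-12
STR r1, [12] → M[12]=-12
halt.

-12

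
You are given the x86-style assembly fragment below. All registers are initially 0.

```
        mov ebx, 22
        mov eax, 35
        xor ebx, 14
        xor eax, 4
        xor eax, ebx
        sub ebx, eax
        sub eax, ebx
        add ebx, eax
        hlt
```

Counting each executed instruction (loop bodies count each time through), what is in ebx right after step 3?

24

ebx=22
eax=35
ebx=22^14=24
After step 3: ebx = 24.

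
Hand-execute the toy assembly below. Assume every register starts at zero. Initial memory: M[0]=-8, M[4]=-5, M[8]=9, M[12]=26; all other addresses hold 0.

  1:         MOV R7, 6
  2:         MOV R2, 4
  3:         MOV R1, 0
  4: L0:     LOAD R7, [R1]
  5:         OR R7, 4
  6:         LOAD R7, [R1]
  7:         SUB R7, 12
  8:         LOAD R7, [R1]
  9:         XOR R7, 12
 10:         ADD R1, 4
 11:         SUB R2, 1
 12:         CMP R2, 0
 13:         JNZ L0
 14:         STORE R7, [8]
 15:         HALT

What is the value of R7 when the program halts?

R7=6
R2=4
R1=0
R7=M[0]=-8
R7=(-8)|4=-4
R7=M[0]=-8
R7=(-8)-12=-20
R7=M[0]=-8
R7=(-8)^12=-12
R1=0+4=4
R2=4-1=3
CMP R2, 0  (cmp 3,0)
JNZ L0: taken
R7=M[4]=-5
R7=(-5)|4=-1
R7=M[4]=-5
R7=(-5)-12=-17
R7=M[4]=-5
R7=(-5)^12=-9
R1=4+4=8
R2=3-1=2
CMP R2, 0  (cmp 2,0)
JNZ L0: taken
R7=M[8]=9
R7=9|4=13
R7=M[8]=9
R7=9-12=-3
R7=M[8]=9
R7=9^12=5
R1=8+4=12
R2=2-1=1
CMP R2, 0  (cmp 1,0)
JNZ L0: taken
R7=M[12]=26
R7=26|4=30
R7=M[12]=26
R7=26-12=14
R7=M[12]=26
R7=26^12=22
R1=12+4=16
R2=1-1=0
CMP R2, 0  (cmp 0,0)
JNZ L0: not taken
STORE R7, [8] → M[8]=22
halt.

22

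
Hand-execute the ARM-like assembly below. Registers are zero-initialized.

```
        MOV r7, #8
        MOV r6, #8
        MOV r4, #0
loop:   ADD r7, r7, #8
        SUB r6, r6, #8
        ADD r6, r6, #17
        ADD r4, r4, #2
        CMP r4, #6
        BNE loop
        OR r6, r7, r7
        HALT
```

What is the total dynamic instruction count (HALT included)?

23

r7=8
r6=8
r4=0
r7=8+8=16
r6=8-8=0
r6=0+17=17
r4=0+2=2
CMP r4, #6  (cmp 2,6)
BNE loop: taken
r7=16+8=24
r6=17-8=9
r6=9+17=26
r4=2+2=4
CMP r4, #6  (cmp 4,6)
BNE loop: taken
r7=24+8=32
r6=26-8=18
r6=18+17=35
r4=4+2=6
CMP r4, #6  (cmp 6,6)
BNE loop: not taken
r6=32|32=32
halt.
Total executed instructions: 23.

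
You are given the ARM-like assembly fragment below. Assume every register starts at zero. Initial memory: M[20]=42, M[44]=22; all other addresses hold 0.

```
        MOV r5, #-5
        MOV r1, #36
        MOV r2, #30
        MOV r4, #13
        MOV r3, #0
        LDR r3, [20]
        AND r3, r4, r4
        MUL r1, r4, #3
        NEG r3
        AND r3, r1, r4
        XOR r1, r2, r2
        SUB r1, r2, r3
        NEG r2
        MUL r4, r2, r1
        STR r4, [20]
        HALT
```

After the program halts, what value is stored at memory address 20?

-750

after MOV r5, #-5: r5=-5
after MOV r1, #36: r1=36
after MOV r2, #30: r2=30
after MOV r4, #13: r4=13
after MOV r3, #0: r3=0
after LDR r3, [20]: r3=M[20]=42
after AND r3, r4, r4: r3=13&13=13
after MUL r1, r4, #3: r1=13*3=39
after NEG r3: r3=-(13)=-13
after AND r3, r1, r4: r3=39&13=5
after XOR r1, r2, r2: r1=30^30=0
after SUB r1, r2, r3: r1=30-5=25
after NEG r2: r2=-(30)=-30
after MUL r4, r2, r1: r4=(-30)*25=-750
STR r4, [20] → M[20]=-750
halt.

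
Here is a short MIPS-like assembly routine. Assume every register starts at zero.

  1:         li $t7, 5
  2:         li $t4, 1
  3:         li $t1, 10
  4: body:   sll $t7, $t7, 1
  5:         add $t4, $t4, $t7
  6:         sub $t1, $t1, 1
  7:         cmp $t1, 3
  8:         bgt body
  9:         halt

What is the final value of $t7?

640

$t7=5
$t4=1
$t1=10
$t7=5<<1=10
$t4=1+10=11
$t1=10-1=9
cmp $t1, 3  (cmp 9,3)
bgt body: taken
$t7=10<<1=20
$t4=11+20=31
$t1=9-1=8
cmp $t1, 3  (cmp 8,3)
bgt body: taken
$t7=20<<1=40
$t4=31+40=71
$t1=8-1=7
cmp $t1, 3  (cmp 7,3)
bgt body: taken
$t7=40<<1=80
$t4=71+80=151
$t1=7-1=6
cmp $t1, 3  (cmp 6,3)
bgt body: taken
$t7=80<<1=160
$t4=151+160=311
$t1=6-1=5
cmp $t1, 3  (cmp 5,3)
bgt body: taken
$t7=160<<1=320
$t4=311+320=631
$t1=5-1=4
cmp $t1, 3  (cmp 4,3)
bgt body: taken
$t7=320<<1=640
$t4=631+640=1271
$t1=4-1=3
cmp $t1, 3  (cmp 3,3)
bgt body: not taken
halt.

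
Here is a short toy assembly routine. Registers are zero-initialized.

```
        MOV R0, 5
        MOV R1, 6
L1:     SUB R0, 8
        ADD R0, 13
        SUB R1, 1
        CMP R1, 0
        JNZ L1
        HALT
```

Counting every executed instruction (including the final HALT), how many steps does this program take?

33

R0=5
R1=6
R0=5-8=-3
R0=(-3)+13=10
R1=6-1=5
CMP R1, 0  (cmp 5,0)
JNZ L1: taken
R0=10-8=2
R0=2+13=15
R1=5-1=4
CMP R1, 0  (cmp 4,0)
JNZ L1: taken
R0=15-8=7
R0=7+13=20
R1=4-1=3
CMP R1, 0  (cmp 3,0)
JNZ L1: taken
R0=20-8=12
R0=12+13=25
R1=3-1=2
CMP R1, 0  (cmp 2,0)
JNZ L1: taken
R0=25-8=17
R0=17+13=30
R1=2-1=1
CMP R1, 0  (cmp 1,0)
JNZ L1: taken
R0=30-8=22
R0=22+13=35
R1=1-1=0
CMP R1, 0  (cmp 0,0)
JNZ L1: not taken
halt.
Total executed instructions: 33.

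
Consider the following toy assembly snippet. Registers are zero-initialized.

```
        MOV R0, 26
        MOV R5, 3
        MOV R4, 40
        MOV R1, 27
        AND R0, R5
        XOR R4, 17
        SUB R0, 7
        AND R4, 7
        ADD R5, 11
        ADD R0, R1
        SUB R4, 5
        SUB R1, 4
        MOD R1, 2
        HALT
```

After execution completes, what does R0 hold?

MOV R0, 26 → R0=26
MOV R5, 3 → R5=3
MOV R4, 40 → R4=40
MOV R1, 27 → R1=27
AND R0, R5 → R0=26&3=2
XOR R4, 17 → R4=40^17=57
SUB R0, 7 → R0=2-7=-5
AND R4, 7 → R4=57&7=1
ADD R5, 11 → R5=3+11=14
ADD R0, R1 → R0=(-5)+27=22
SUB R4, 5 → R4=1-5=-4
SUB R1, 4 → R1=27-4=23
MOD R1, 2 → R1=23%2=1
halt.

22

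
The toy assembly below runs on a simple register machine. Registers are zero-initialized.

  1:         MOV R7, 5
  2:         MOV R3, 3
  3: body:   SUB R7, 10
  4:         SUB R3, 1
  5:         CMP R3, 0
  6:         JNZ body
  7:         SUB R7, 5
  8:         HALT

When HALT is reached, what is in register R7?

-30

R7=5
R3=3
R7=5-10=-5
R3=3-1=2
CMP R3, 0  (cmp 2,0)
JNZ body: taken
R7=(-5)-10=-15
R3=2-1=1
CMP R3, 0  (cmp 1,0)
JNZ body: taken
R7=(-15)-10=-25
R3=1-1=0
CMP R3, 0  (cmp 0,0)
JNZ body: not taken
R7=(-25)-5=-30
halt.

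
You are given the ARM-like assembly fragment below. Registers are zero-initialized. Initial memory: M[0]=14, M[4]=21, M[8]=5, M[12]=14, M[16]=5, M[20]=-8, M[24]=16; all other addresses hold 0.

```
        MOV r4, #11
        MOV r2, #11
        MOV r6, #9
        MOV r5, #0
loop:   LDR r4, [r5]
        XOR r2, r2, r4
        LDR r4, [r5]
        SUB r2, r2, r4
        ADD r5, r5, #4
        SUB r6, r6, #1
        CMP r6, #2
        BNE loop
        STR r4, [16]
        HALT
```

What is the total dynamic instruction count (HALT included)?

62

r4=11
r2=11
r6=9
r5=0
r4=M[0]=14
r2=11^14=5
r4=M[0]=14
r2=5-14=-9
r5=0+4=4
r6=9-1=8
CMP r6, #2  (cmp 8,2)
BNE loop: taken
r4=M[4]=21
r2=(-9)^21=-30
r4=M[4]=21
r2=(-30)-21=-51
r5=4+4=8
r6=8-1=7
CMP r6, #2  (cmp 7,2)
BNE loop: taken
r4=M[8]=5
r2=(-51)^5=-56
r4=M[8]=5
r2=(-56)-5=-61
r5=8+4=12
r6=7-1=6
CMP r6, #2  (cmp 6,2)
BNE loop: taken
r4=M[12]=14
r2=(-61)^14=-51
r4=M[12]=14
r2=(-51)-14=-65
r5=12+4=16
r6=6-1=5
CMP r6, #2  (cmp 5,2)
BNE loop: taken
r4=M[16]=5
r2=(-65)^5=-70
r4=M[16]=5
r2=(-70)-5=-75
r5=16+4=20
r6=5-1=4
CMP r6, #2  (cmp 4,2)
BNE loop: taken
r4=M[20]=-8
r2=(-75)^(-8)=77
r4=M[20]=-8
r2=77-(-8)=85
r5=20+4=24
r6=4-1=3
CMP r6, #2  (cmp 3,2)
BNE loop: taken
r4=M[24]=16
r2=85^16=69
r4=M[24]=16
r2=69-16=53
r5=24+4=28
r6=3-1=2
CMP r6, #2  (cmp 2,2)
BNE loop: not taken
STR r4, [16] → M[16]=16
halt.
Total executed instructions: 62.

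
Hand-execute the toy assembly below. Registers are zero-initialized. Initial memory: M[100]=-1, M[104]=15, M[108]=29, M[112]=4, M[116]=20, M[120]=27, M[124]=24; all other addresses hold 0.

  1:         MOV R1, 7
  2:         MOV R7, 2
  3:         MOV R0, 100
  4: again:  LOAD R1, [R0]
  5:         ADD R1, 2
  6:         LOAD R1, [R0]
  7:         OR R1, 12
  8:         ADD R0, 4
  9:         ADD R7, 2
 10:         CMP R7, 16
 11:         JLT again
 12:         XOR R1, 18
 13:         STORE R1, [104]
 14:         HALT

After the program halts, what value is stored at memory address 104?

MOV R1, 7 → R1=7
MOV R7, 2 → R7=2
MOV R0, 100 → R0=100
LOAD R1, [R0] → R1=M[100]=-1
ADD R1, 2 → R1=(-1)+2=1
LOAD R1, [R0] → R1=M[100]=-1
OR R1, 12 → R1=(-1)|12=-1
ADD R0, 4 → R0=100+4=104
ADD R7, 2 → R7=2+2=4
CMP R7, 16  (cmp 4,16)
JLT again: taken
LOAD R1, [R0] → R1=M[104]=15
ADD R1, 2 → R1=15+2=17
LOAD R1, [R0] → R1=M[104]=15
OR R1, 12 → R1=15|12=15
ADD R0, 4 → R0=104+4=108
ADD R7, 2 → R7=4+2=6
CMP R7, 16  (cmp 6,16)
JLT again: taken
LOAD R1, [R0] → R1=M[108]=29
ADD R1, 2 → R1=29+2=31
LOAD R1, [R0] → R1=M[108]=29
OR R1, 12 → R1=29|12=29
ADD R0, 4 → R0=108+4=112
ADD R7, 2 → R7=6+2=8
CMP R7, 16  (cmp 8,16)
JLT again: taken
LOAD R1, [R0] → R1=M[112]=4
ADD R1, 2 → R1=4+2=6
LOAD R1, [R0] → R1=M[112]=4
OR R1, 12 → R1=4|12=12
ADD R0, 4 → R0=112+4=116
ADD R7, 2 → R7=8+2=10
CMP R7, 16  (cmp 10,16)
JLT again: taken
LOAD R1, [R0] → R1=M[116]=20
ADD R1, 2 → R1=20+2=22
LOAD R1, [R0] → R1=M[116]=20
OR R1, 12 → R1=20|12=28
ADD R0, 4 → R0=116+4=120
ADD R7, 2 → R7=10+2=12
CMP R7, 16  (cmp 12,16)
JLT again: taken
LOAD R1, [R0] → R1=M[120]=27
ADD R1, 2 → R1=27+2=29
LOAD R1, [R0] → R1=M[120]=27
OR R1, 12 → R1=27|12=31
ADD R0, 4 → R0=120+4=124
ADD R7, 2 → R7=12+2=14
CMP R7, 16  (cmp 14,16)
JLT again: taken
LOAD R1, [R0] → R1=M[124]=24
ADD R1, 2 → R1=24+2=26
LOAD R1, [R0] → R1=M[124]=24
OR R1, 12 → R1=24|12=28
ADD R0, 4 → R0=124+4=128
ADD R7, 2 → R7=14+2=16
CMP R7, 16  (cmp 16,16)
JLT again: not taken
XOR R1, 18 → R1=28^18=14
STORE R1, [104] → M[104]=14
halt.

14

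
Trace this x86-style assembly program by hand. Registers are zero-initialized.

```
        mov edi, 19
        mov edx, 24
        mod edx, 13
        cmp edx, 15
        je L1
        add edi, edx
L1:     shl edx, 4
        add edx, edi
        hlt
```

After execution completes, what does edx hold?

206

mov edi, 19 → edi=19
mov edx, 24 → edx=24
mod edx, 13 → edx=24%13=11
cmp edx, 15  (cmp 11,15)
je L1: not taken
add edi, edx → edi=19+11=30
shl edx, 4 → edx=11<<4=176
add edx, edi → edx=176+30=206
halt.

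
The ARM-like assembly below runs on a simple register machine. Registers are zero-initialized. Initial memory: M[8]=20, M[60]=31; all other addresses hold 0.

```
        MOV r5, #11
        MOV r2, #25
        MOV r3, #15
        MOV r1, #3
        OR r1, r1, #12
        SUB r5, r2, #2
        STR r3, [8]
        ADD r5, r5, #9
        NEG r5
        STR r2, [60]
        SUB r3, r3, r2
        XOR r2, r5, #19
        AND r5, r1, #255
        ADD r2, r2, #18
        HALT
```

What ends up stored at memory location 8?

after MOV r5, #11: r5=11
after MOV r2, #25: r2=25
after MOV r3, #15: r3=15
after MOV r1, #3: r1=3
after OR r1, r1, #12: r1=3|12=15
after SUB r5, r2, #2: r5=25-2=23
STR r3, [8] → M[8]=15
after ADD r5, r5, #9: r5=23+9=32
after NEG r5: r5=-(32)=-32
STR r2, [60] → M[60]=25
after SUB r3, r3, r2: r3=15-25=-10
after XOR r2, r5, #19: r2=(-32)^19=-13
after AND r5, r1, #255: r5=15&255=15
after ADD r2, r2, #18: r2=(-13)+18=5
halt.

15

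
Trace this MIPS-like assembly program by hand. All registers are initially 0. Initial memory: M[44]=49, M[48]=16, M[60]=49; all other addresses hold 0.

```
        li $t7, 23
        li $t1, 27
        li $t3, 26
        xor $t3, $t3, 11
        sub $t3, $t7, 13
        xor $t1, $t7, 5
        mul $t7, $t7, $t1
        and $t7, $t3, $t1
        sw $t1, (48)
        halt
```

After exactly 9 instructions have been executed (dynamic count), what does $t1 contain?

after li $t7, 23: $t7=23
after li $t1, 27: $t1=27
after li $t3, 26: $t3=26
after xor $t3, $t3, 11: $t3=26^11=17
after sub $t3, $t7, 13: $t3=23-13=10
after xor $t1, $t7, 5: $t1=23^5=18
after mul $t7, $t7, $t1: $t7=23*18=414
after and $t7, $t3, $t1: $t7=10&18=2
sw $t1, (48) → M[48]=18
After step 9: $t1 = 18.

18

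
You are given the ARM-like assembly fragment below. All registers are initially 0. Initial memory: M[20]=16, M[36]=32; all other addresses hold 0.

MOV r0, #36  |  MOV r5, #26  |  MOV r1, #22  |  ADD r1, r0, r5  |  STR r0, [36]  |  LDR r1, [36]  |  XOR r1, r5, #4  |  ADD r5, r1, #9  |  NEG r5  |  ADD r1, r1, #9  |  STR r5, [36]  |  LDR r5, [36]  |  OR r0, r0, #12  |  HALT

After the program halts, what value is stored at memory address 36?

-39

MOV r0, #36 → r0=36
MOV r5, #26 → r5=26
MOV r1, #22 → r1=22
ADD r1, r0, r5 → r1=36+26=62
STR r0, [36] → M[36]=36
LDR r1, [36] → r1=M[36]=36
XOR r1, r5, #4 → r1=26^4=30
ADD r5, r1, #9 → r5=30+9=39
NEG r5 → r5=-(39)=-39
ADD r1, r1, #9 → r1=30+9=39
STR r5, [36] → M[36]=-39
LDR r5, [36] → r5=M[36]=-39
OR r0, r0, #12 → r0=36|12=44
halt.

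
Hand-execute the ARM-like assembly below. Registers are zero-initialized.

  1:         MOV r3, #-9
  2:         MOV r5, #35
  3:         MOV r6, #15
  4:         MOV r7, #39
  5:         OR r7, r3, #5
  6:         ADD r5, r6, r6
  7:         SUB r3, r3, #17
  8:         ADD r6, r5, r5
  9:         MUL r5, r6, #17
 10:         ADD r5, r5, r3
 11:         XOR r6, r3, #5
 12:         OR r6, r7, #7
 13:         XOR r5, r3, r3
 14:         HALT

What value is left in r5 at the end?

MOV r3, #-9 → r3=-9
MOV r5, #35 → r5=35
MOV r6, #15 → r6=15
MOV r7, #39 → r7=39
OR r7, r3, #5 → r7=(-9)|5=-9
ADD r5, r6, r6 → r5=15+15=30
SUB r3, r3, #17 → r3=(-9)-17=-26
ADD r6, r5, r5 → r6=30+30=60
MUL r5, r6, #17 → r5=60*17=1020
ADD r5, r5, r3 → r5=1020+(-26)=994
XOR r6, r3, #5 → r6=(-26)^5=-29
OR r6, r7, #7 → r6=(-9)|7=-9
XOR r5, r3, r3 → r5=(-26)^(-26)=0
halt.

0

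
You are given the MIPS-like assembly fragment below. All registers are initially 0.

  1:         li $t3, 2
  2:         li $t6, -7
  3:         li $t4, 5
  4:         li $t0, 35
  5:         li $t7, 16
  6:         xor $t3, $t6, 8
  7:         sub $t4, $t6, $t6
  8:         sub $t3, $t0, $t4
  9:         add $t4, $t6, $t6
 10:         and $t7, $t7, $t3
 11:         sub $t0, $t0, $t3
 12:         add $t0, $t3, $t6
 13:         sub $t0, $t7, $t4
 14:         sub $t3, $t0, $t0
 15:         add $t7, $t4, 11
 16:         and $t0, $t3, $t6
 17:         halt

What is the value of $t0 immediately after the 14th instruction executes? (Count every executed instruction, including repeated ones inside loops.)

after li $t3, 2: $t3=2
after li $t6, -7: $t6=-7
after li $t4, 5: $t4=5
after li $t0, 35: $t0=35
after li $t7, 16: $t7=16
after xor $t3, $t6, 8: $t3=(-7)^8=-15
after sub $t4, $t6, $t6: $t4=(-7)-(-7)=0
after sub $t3, $t0, $t4: $t3=35-0=35
after add $t4, $t6, $t6: $t4=(-7)+(-7)=-14
after and $t7, $t7, $t3: $t7=16&35=0
after sub $t0, $t0, $t3: $t0=35-35=0
after add $t0, $t3, $t6: $t0=35+(-7)=28
after sub $t0, $t7, $t4: $t0=0-(-14)=14
after sub $t3, $t0, $t0: $t3=14-14=0
After step 14: $t0 = 14.

14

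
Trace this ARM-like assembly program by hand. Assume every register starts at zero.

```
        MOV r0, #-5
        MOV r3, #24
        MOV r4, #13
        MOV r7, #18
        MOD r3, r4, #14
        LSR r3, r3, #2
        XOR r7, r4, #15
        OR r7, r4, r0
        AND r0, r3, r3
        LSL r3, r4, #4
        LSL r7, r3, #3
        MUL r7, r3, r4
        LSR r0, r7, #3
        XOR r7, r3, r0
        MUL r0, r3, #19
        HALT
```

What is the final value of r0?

3952

after MOV r0, #-5: r0=-5
after MOV r3, #24: r3=24
after MOV r4, #13: r4=13
after MOV r7, #18: r7=18
after MOD r3, r4, #14: r3=13%14=13
after LSR r3, r3, #2: r3=13>>2=3
after XOR r7, r4, #15: r7=13^15=2
after OR r7, r4, r0: r7=13|(-5)=-1
after AND r0, r3, r3: r0=3&3=3
after LSL r3, r4, #4: r3=13<<4=208
after LSL r7, r3, #3: r7=208<<3=1664
after MUL r7, r3, r4: r7=208*13=2704
after LSR r0, r7, #3: r0=2704>>3=338
after XOR r7, r3, r0: r7=208^338=386
after MUL r0, r3, #19: r0=208*19=3952
halt.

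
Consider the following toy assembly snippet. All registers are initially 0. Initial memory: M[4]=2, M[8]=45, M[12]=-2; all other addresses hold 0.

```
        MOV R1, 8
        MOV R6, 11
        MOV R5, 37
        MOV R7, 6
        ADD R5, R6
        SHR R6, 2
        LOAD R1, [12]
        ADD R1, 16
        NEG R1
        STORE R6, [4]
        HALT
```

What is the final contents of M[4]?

2

R1=8
R6=11
R5=37
R7=6
R5=37+11=48
R6=11>>2=2
R1=M[12]=-2
R1=(-2)+16=14
R1=-(14)=-14
STORE R6, [4] → M[4]=2
halt.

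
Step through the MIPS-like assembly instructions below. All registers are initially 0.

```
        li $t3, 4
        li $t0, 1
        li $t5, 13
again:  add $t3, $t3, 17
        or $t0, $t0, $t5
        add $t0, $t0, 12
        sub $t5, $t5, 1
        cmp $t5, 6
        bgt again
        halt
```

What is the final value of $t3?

after li $t3, 4: $t3=4
after li $t0, 1: $t0=1
after li $t5, 13: $t5=13
after add $t3, $t3, 17: $t3=4+17=21
after or $t0, $t0, $t5: $t0=1|13=13
after add $t0, $t0, 12: $t0=13+12=25
after sub $t5, $t5, 1: $t5=13-1=12
cmp $t5, 6  (cmp 12,6)
bgt again: taken
after add $t3, $t3, 17: $t3=21+17=38
after or $t0, $t0, $t5: $t0=25|12=29
after add $t0, $t0, 12: $t0=29+12=41
after sub $t5, $t5, 1: $t5=12-1=11
cmp $t5, 6  (cmp 11,6)
bgt again: taken
after add $t3, $t3, 17: $t3=38+17=55
after or $t0, $t0, $t5: $t0=41|11=43
after add $t0, $t0, 12: $t0=43+12=55
after sub $t5, $t5, 1: $t5=11-1=10
cmp $t5, 6  (cmp 10,6)
bgt again: taken
after add $t3, $t3, 17: $t3=55+17=72
after or $t0, $t0, $t5: $t0=55|10=63
after add $t0, $t0, 12: $t0=63+12=75
after sub $t5, $t5, 1: $t5=10-1=9
cmp $t5, 6  (cmp 9,6)
bgt again: taken
after add $t3, $t3, 17: $t3=72+17=89
after or $t0, $t0, $t5: $t0=75|9=75
after add $t0, $t0, 12: $t0=75+12=87
after sub $t5, $t5, 1: $t5=9-1=8
cmp $t5, 6  (cmp 8,6)
bgt again: taken
after add $t3, $t3, 17: $t3=89+17=106
after or $t0, $t0, $t5: $t0=87|8=95
after add $t0, $t0, 12: $t0=95+12=107
after sub $t5, $t5, 1: $t5=8-1=7
cmp $t5, 6  (cmp 7,6)
bgt again: taken
after add $t3, $t3, 17: $t3=106+17=123
after or $t0, $t0, $t5: $t0=107|7=111
after add $t0, $t0, 12: $t0=111+12=123
after sub $t5, $t5, 1: $t5=7-1=6
cmp $t5, 6  (cmp 6,6)
bgt again: not taken
halt.

123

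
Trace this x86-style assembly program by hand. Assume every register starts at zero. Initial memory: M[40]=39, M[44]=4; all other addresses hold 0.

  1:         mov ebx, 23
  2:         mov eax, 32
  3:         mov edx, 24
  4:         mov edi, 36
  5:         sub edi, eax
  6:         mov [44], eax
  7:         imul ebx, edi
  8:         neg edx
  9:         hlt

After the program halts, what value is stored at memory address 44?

32

mov ebx, 23 → ebx=23
mov eax, 32 → eax=32
mov edx, 24 → edx=24
mov edi, 36 → edi=36
sub edi, eax → edi=36-32=4
mov [44], eax → M[44]=32
imul ebx, edi → ebx=23*4=92
neg edx → edx=-(24)=-24
halt.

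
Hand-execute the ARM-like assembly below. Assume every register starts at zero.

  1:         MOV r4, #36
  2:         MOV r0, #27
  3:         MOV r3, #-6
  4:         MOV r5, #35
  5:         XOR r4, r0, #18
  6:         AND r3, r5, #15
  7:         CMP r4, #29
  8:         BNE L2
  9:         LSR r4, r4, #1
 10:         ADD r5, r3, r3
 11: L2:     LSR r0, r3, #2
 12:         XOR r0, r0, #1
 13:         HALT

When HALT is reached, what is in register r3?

after MOV r4, #36: r4=36
after MOV r0, #27: r0=27
after MOV r3, #-6: r3=-6
after MOV r5, #35: r5=35
after XOR r4, r0, #18: r4=27^18=9
after AND r3, r5, #15: r3=35&15=3
CMP r4, #29  (cmp 9,29)
BNE L2: taken
after LSR r0, r3, #2: r0=3>>2=0
after XOR r0, r0, #1: r0=0^1=1
halt.

3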